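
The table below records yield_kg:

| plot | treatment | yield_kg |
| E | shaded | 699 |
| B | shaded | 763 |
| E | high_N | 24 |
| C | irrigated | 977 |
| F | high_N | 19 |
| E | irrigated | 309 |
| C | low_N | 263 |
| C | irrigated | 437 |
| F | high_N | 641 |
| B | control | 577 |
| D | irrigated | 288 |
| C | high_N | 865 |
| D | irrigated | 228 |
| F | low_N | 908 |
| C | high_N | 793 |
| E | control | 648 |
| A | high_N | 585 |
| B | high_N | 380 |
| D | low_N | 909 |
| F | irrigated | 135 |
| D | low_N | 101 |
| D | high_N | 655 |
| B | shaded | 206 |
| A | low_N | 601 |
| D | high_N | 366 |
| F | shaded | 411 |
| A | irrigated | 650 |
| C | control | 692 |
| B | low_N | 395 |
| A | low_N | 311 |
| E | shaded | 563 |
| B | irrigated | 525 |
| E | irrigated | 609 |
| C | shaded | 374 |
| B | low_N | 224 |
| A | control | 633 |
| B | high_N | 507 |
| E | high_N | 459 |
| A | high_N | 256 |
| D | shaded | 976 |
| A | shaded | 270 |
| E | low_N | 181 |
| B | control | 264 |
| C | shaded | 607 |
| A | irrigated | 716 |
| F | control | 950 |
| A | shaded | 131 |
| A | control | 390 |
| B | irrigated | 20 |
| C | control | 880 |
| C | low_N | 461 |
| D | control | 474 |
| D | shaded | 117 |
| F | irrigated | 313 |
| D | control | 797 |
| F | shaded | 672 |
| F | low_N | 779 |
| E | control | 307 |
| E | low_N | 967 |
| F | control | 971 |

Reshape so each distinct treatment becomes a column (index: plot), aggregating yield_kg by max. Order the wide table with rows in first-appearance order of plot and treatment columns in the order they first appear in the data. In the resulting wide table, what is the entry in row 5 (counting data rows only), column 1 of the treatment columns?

976

With rows in first-appearance order of plot, row 5 is plot=D. treatment columns in first-appearance order: shaded, high_N, irrigated, low_N, control; column 1 is shaded.
Long rows with plot=D, treatment=shaded: max(976, 117) = 976.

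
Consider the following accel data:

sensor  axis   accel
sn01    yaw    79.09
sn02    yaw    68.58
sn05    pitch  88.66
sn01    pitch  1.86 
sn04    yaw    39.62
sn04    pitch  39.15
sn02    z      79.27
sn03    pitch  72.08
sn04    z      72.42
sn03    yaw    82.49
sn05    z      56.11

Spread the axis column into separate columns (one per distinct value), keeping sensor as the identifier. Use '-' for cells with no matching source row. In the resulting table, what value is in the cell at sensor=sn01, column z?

-

No long-format row has sensor=sn01 and axis=z, so the cell is -.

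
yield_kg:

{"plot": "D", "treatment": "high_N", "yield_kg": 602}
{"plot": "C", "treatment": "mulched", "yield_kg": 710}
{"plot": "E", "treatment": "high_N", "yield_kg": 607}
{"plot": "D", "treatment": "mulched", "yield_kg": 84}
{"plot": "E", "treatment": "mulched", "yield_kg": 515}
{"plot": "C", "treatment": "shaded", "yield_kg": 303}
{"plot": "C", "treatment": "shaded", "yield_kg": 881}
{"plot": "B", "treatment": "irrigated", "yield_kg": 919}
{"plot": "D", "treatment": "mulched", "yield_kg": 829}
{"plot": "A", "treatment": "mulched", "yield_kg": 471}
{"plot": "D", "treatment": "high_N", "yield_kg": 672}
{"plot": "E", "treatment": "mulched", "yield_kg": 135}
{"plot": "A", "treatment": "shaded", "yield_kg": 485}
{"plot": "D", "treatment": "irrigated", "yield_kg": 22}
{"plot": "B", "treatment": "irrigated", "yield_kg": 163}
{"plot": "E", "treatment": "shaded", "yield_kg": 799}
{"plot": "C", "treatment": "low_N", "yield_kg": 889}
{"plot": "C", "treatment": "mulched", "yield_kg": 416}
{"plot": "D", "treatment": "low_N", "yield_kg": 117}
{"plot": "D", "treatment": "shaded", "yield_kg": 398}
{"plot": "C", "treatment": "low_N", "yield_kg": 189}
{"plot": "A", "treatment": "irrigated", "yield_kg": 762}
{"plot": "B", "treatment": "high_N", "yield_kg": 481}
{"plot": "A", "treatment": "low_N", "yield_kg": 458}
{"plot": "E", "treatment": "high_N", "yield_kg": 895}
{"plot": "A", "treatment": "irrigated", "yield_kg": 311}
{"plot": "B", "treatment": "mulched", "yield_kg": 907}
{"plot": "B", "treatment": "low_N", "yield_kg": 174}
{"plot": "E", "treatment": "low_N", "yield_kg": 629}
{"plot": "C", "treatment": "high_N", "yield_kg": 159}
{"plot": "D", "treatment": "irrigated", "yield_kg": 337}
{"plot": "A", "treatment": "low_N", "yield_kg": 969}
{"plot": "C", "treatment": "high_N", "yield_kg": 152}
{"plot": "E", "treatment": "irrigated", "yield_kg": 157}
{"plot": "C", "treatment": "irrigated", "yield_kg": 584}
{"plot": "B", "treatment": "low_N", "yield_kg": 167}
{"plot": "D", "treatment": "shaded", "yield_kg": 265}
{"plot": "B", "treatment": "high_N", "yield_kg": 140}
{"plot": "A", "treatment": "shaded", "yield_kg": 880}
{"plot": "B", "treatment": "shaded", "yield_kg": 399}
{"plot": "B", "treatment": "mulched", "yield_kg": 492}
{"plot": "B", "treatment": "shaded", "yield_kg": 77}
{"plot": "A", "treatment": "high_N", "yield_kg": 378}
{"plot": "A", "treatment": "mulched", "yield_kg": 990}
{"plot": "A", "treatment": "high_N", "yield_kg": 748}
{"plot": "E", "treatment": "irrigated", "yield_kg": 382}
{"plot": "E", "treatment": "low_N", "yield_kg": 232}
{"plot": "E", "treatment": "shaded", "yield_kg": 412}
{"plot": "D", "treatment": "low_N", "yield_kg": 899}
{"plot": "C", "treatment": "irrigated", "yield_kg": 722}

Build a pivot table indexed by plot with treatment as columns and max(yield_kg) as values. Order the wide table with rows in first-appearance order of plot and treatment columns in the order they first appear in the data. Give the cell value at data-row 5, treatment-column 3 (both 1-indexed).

880

With rows in first-appearance order of plot, row 5 is plot=A. treatment columns in first-appearance order: high_N, mulched, shaded, irrigated, low_N; column 3 is shaded.
Long rows with plot=A, treatment=shaded: max(485, 880) = 880.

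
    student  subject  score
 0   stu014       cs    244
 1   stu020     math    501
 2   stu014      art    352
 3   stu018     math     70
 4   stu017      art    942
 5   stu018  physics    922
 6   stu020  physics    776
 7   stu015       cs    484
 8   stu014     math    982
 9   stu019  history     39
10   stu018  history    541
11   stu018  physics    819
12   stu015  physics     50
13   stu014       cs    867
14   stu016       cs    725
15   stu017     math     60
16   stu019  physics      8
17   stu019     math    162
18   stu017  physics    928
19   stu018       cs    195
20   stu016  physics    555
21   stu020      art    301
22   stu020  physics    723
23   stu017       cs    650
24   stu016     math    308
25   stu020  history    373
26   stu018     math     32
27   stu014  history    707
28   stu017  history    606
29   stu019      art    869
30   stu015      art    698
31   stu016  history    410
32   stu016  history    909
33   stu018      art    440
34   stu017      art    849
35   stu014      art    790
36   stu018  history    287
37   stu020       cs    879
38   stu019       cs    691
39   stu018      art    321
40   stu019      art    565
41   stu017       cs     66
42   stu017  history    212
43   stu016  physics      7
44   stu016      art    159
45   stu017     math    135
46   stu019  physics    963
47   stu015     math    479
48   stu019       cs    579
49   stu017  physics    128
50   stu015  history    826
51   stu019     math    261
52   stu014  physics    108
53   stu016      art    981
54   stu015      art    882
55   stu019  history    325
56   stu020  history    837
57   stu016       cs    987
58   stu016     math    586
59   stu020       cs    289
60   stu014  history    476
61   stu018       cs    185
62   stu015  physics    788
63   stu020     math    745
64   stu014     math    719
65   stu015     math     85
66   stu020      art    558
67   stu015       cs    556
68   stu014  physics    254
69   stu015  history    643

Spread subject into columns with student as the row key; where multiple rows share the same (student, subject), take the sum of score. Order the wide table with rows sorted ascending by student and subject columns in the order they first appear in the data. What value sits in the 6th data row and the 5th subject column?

364

With rows sorted ascending by student, row 6 is student=stu019. subject columns in first-appearance order: cs, math, art, physics, history; column 5 is history.
Long rows with student=stu019, subject=history: 39 + 325 = 364.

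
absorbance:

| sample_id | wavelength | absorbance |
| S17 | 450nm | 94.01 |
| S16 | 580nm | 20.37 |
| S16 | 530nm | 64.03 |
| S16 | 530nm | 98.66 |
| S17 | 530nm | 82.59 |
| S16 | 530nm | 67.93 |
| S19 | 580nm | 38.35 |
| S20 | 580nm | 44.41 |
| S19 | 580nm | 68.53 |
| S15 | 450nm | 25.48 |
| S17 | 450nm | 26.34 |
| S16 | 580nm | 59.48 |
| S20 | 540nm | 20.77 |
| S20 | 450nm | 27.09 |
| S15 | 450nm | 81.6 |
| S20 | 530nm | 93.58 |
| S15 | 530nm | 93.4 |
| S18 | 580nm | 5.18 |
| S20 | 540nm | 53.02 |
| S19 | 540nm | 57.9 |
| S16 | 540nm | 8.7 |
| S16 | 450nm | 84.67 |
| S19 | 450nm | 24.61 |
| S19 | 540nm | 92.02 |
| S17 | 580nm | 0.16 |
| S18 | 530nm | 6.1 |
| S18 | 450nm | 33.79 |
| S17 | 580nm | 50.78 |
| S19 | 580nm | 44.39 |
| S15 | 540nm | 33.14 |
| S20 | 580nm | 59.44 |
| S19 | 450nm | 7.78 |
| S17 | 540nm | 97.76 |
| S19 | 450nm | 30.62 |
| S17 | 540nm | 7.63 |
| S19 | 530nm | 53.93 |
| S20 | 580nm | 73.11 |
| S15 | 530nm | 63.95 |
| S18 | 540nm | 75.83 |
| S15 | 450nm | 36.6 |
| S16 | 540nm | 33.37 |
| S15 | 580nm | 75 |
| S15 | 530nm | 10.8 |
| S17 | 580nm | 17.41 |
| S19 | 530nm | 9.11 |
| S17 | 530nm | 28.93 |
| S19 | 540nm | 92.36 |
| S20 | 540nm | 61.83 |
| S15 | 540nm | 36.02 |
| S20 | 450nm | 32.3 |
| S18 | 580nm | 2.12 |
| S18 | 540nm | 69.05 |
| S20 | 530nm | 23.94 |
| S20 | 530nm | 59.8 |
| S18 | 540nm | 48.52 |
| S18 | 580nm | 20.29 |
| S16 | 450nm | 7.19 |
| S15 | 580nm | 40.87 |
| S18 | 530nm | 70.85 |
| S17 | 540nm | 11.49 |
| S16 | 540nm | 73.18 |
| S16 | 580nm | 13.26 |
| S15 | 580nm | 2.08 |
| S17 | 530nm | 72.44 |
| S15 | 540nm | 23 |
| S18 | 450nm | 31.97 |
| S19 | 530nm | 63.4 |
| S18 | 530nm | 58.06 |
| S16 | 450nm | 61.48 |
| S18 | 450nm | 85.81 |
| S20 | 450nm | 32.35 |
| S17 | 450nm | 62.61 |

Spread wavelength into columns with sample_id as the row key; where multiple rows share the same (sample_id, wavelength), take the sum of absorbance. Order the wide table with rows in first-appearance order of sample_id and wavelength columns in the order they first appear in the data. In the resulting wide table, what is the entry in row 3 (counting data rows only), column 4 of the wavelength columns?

242.28

With rows in first-appearance order of sample_id, row 3 is sample_id=S19. wavelength columns in first-appearance order: 450nm, 580nm, 530nm, 540nm; column 4 is 540nm.
Long rows with sample_id=S19, wavelength=540nm: 57.9 + 92.02 + 92.36 = 242.28.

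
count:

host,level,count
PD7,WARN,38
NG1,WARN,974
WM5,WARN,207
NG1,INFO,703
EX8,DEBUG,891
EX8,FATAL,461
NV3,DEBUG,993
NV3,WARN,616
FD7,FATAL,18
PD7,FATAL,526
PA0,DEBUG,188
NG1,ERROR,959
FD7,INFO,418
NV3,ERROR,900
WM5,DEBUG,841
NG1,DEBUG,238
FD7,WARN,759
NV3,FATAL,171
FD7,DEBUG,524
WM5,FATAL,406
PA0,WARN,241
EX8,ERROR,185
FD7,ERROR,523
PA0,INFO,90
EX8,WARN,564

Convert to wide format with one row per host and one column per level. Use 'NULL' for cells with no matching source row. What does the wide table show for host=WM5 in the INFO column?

No long-format row has host=WM5 and level=INFO, so the cell is NULL.

NULL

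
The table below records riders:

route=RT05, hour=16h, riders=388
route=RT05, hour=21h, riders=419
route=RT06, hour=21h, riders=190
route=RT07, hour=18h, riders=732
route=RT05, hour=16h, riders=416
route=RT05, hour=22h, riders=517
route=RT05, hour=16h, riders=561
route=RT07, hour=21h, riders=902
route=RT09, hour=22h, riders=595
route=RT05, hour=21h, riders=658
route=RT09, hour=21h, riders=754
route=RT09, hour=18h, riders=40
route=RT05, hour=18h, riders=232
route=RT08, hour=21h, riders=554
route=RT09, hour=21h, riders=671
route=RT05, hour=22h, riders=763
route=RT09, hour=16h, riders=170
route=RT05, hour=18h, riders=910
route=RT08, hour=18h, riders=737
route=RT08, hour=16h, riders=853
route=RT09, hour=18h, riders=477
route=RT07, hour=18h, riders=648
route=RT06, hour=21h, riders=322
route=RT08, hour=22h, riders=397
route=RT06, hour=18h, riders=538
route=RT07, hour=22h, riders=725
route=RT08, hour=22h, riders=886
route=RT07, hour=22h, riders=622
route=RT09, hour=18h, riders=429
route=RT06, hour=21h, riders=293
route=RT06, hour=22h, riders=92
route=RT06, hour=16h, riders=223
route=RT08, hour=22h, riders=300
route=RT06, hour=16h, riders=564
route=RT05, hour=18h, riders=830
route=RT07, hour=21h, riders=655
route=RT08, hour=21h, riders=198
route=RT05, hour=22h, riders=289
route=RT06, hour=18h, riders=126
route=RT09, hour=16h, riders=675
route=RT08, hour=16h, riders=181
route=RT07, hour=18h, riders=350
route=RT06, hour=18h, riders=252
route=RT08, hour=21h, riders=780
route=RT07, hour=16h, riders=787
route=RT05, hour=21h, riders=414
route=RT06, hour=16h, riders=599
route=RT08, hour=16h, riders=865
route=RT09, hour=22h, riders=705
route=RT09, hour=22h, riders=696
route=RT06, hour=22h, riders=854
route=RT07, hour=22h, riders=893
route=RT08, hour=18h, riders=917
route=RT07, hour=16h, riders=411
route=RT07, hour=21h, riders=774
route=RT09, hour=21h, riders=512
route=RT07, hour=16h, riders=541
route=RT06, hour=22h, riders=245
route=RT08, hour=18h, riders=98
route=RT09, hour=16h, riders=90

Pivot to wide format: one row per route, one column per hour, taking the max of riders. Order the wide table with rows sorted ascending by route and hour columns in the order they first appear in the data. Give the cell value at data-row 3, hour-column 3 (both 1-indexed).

732

With rows sorted ascending by route, row 3 is route=RT07. hour columns in first-appearance order: 16h, 21h, 18h, 22h; column 3 is 18h.
Long rows with route=RT07, hour=18h: max(732, 648, 350) = 732.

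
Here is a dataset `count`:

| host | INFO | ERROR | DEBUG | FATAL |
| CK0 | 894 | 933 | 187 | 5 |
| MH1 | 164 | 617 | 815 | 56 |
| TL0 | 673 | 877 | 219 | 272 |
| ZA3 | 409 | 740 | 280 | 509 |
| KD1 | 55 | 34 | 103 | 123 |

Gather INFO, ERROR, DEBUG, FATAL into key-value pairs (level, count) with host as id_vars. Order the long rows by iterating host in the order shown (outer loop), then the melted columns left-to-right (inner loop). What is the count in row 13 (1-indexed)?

20 rows total (5 × 4). Row 13: index ⌊(13-1)/4⌋ = 3 into host → ZA3; (13-1) mod 4 = 0 into the melted columns → INFO.
So row 13 is (ZA3, INFO, 409); count = 409.

409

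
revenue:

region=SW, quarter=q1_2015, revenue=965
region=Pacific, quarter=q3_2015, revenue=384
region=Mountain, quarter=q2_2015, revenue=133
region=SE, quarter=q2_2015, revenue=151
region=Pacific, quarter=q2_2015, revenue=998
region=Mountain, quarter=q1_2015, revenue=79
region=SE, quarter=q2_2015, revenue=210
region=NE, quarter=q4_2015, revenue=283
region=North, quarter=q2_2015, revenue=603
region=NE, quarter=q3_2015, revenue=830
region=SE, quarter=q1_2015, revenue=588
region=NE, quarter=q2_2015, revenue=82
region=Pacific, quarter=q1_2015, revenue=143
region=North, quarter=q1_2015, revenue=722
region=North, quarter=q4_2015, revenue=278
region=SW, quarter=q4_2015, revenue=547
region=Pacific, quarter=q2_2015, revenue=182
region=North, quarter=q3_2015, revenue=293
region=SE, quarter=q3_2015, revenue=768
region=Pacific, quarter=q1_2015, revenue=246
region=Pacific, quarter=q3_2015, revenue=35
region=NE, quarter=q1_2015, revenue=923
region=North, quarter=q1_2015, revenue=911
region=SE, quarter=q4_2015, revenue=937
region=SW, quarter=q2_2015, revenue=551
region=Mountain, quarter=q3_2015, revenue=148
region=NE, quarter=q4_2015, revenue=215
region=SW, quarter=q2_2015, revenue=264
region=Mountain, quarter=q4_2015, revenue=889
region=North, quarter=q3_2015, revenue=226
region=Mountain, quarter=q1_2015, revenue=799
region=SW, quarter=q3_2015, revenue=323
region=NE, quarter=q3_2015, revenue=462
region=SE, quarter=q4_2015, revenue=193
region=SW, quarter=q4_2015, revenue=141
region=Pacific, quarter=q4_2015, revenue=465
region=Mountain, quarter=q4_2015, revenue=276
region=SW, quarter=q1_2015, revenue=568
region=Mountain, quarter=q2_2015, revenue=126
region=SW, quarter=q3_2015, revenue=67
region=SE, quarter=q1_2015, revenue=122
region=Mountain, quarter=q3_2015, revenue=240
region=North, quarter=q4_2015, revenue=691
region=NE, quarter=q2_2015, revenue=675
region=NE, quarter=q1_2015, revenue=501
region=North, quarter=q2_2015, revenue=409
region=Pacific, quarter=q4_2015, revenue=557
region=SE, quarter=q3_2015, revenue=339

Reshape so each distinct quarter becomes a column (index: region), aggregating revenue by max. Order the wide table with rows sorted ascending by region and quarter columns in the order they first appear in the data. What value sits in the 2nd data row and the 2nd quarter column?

830

With rows sorted ascending by region, row 2 is region=NE. quarter columns in first-appearance order: q1_2015, q3_2015, q2_2015, q4_2015; column 2 is q3_2015.
Long rows with region=NE, quarter=q3_2015: max(830, 462) = 830.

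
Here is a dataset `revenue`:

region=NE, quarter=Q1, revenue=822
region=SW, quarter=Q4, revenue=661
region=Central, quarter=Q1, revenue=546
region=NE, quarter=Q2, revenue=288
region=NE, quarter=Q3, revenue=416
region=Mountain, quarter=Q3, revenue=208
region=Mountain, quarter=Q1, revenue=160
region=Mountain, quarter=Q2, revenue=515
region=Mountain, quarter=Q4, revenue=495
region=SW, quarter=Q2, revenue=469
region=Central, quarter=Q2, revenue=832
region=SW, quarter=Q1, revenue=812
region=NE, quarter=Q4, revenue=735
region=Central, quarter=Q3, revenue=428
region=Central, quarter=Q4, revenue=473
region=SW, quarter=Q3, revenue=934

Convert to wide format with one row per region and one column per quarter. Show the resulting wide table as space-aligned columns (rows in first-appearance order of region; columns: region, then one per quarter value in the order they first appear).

region    Q1   Q4   Q2   Q3 
NE        822  735  288  416
SW        812  661  469  934
Central   546  473  832  428
Mountain  160  495  515  208

Columns: region plus the 4 distinct quarter values (Q1, Q4, Q2, Q3).
For example, row NE column Q1 takes revenue=822 from the long row (NE, Q1).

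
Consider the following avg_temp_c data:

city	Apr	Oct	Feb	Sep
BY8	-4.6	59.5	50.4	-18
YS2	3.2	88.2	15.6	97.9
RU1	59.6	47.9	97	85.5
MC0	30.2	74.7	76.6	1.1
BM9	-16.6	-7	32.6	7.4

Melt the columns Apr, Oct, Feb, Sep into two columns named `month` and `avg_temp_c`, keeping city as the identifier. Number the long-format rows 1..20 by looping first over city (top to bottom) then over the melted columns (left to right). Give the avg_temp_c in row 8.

97.9

20 rows total (5 × 4). Row 8: index ⌊(8-1)/4⌋ = 1 into city → YS2; (8-1) mod 4 = 3 into the melted columns → Sep.
So row 8 is (YS2, Sep, 97.9); avg_temp_c = 97.9.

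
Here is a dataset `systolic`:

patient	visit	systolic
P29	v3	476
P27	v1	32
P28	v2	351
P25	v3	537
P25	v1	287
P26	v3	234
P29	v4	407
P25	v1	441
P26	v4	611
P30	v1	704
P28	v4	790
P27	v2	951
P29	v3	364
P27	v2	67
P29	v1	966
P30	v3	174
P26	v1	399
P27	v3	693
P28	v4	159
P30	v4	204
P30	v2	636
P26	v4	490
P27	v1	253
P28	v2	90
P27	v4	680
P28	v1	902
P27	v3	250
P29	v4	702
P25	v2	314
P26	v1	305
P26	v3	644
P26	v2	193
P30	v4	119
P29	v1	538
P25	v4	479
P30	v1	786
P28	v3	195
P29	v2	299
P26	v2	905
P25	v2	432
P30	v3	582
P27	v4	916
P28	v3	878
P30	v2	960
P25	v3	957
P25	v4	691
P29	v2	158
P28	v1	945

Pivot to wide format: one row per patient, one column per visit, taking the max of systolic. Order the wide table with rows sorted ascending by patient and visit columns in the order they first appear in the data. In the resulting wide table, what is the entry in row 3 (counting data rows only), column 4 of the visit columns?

916

With rows sorted ascending by patient, row 3 is patient=P27. visit columns in first-appearance order: v3, v1, v2, v4; column 4 is v4.
Long rows with patient=P27, visit=v4: max(680, 916) = 916.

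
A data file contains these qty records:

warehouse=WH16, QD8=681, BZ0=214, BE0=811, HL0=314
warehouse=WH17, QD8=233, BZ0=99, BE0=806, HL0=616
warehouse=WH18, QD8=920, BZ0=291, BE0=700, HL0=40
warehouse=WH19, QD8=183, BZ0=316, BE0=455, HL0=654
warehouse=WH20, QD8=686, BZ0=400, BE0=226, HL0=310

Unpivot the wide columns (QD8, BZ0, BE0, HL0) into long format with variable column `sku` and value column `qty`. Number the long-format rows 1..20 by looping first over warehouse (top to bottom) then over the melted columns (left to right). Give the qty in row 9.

920

20 rows total (5 × 4). Row 9: index ⌊(9-1)/4⌋ = 2 into warehouse → WH18; (9-1) mod 4 = 0 into the melted columns → QD8.
So row 9 is (WH18, QD8, 920); qty = 920.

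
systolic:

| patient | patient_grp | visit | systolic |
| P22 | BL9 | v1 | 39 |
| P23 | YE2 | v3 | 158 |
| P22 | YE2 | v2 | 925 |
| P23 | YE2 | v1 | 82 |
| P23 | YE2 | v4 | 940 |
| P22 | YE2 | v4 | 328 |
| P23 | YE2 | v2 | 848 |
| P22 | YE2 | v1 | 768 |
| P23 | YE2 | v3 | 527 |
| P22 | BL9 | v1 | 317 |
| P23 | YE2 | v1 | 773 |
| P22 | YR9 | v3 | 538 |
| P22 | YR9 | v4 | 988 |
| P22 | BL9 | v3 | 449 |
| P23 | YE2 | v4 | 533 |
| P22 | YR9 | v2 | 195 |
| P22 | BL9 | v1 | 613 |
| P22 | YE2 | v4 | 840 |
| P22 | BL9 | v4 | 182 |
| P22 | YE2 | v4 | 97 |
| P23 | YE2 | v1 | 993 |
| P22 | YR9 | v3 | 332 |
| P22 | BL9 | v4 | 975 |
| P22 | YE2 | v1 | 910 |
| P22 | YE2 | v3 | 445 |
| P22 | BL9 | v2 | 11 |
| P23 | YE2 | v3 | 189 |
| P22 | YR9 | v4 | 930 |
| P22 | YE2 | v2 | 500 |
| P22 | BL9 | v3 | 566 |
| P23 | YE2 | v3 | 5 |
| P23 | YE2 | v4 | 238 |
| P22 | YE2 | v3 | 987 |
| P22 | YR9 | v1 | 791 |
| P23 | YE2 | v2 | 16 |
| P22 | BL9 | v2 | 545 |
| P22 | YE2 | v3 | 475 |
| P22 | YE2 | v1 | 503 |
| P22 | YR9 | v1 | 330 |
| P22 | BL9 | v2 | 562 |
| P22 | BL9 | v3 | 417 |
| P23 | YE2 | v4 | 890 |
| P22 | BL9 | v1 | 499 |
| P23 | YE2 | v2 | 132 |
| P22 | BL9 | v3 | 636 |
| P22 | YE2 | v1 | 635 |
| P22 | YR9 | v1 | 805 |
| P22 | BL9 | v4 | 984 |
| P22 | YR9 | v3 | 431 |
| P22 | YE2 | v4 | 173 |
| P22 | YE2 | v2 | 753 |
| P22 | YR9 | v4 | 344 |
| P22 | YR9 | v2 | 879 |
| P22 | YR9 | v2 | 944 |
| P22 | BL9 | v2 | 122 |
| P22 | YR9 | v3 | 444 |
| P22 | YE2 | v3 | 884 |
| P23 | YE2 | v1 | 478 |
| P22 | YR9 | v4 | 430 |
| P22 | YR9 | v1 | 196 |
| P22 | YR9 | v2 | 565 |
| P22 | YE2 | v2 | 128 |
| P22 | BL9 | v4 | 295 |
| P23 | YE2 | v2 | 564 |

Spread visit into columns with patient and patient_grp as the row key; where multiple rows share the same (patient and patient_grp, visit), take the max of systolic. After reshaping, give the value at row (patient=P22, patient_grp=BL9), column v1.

Rows with patient=P22, patient_grp=BL9 and visit=v1: systolic values are 39, 317, 613, 499.
max(39, 317, 613, 499) = 613.

613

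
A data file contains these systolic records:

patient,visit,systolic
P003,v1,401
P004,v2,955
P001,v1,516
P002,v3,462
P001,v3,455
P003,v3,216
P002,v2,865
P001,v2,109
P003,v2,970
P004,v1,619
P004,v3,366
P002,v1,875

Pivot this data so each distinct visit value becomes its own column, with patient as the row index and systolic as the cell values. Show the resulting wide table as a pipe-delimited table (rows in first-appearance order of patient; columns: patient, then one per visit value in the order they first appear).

Columns: patient plus the 3 distinct visit values (v1, v2, v3).
For example, row P003 column v1 takes systolic=401 from the long row (P003, v1).

| patient | v1 | v2 | v3 |
| P003 | 401 | 970 | 216 |
| P004 | 619 | 955 | 366 |
| P001 | 516 | 109 | 455 |
| P002 | 875 | 865 | 462 |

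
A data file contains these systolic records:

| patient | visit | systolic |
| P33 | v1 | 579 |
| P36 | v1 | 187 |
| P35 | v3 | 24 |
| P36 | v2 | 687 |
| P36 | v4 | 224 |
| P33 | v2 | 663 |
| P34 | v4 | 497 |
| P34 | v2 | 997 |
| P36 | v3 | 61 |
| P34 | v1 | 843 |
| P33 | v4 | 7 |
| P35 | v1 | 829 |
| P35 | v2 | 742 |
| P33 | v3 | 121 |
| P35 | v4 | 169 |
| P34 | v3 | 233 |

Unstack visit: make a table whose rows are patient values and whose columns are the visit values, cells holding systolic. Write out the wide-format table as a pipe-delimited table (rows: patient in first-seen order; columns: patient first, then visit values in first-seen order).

| patient | v1 | v3 | v2 | v4 |
| P33 | 579 | 121 | 663 | 7 |
| P36 | 187 | 61 | 687 | 224 |
| P35 | 829 | 24 | 742 | 169 |
| P34 | 843 | 233 | 997 | 497 |

Columns: patient plus the 4 distinct visit values (v1, v3, v2, v4).
For example, row P33 column v1 takes systolic=579 from the long row (P33, v1).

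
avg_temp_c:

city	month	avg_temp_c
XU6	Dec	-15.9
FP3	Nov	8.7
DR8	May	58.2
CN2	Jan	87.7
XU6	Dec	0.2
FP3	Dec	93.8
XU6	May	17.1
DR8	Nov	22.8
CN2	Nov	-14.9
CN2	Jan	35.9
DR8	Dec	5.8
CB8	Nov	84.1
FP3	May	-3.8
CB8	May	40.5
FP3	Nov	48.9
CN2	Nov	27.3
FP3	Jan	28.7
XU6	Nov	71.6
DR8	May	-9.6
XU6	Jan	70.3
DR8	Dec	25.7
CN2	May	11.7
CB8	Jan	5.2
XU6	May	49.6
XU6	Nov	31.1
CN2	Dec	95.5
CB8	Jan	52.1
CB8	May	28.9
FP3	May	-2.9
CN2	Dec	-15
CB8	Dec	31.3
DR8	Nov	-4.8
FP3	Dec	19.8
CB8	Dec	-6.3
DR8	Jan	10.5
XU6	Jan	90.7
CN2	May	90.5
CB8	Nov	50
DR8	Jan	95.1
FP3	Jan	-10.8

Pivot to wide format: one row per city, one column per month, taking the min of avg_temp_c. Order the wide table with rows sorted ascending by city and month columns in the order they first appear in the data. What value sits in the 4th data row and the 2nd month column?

8.7

With rows sorted ascending by city, row 4 is city=FP3. month columns in first-appearance order: Dec, Nov, May, Jan; column 2 is Nov.
Long rows with city=FP3, month=Nov: min(8.7, 48.9) = 8.7.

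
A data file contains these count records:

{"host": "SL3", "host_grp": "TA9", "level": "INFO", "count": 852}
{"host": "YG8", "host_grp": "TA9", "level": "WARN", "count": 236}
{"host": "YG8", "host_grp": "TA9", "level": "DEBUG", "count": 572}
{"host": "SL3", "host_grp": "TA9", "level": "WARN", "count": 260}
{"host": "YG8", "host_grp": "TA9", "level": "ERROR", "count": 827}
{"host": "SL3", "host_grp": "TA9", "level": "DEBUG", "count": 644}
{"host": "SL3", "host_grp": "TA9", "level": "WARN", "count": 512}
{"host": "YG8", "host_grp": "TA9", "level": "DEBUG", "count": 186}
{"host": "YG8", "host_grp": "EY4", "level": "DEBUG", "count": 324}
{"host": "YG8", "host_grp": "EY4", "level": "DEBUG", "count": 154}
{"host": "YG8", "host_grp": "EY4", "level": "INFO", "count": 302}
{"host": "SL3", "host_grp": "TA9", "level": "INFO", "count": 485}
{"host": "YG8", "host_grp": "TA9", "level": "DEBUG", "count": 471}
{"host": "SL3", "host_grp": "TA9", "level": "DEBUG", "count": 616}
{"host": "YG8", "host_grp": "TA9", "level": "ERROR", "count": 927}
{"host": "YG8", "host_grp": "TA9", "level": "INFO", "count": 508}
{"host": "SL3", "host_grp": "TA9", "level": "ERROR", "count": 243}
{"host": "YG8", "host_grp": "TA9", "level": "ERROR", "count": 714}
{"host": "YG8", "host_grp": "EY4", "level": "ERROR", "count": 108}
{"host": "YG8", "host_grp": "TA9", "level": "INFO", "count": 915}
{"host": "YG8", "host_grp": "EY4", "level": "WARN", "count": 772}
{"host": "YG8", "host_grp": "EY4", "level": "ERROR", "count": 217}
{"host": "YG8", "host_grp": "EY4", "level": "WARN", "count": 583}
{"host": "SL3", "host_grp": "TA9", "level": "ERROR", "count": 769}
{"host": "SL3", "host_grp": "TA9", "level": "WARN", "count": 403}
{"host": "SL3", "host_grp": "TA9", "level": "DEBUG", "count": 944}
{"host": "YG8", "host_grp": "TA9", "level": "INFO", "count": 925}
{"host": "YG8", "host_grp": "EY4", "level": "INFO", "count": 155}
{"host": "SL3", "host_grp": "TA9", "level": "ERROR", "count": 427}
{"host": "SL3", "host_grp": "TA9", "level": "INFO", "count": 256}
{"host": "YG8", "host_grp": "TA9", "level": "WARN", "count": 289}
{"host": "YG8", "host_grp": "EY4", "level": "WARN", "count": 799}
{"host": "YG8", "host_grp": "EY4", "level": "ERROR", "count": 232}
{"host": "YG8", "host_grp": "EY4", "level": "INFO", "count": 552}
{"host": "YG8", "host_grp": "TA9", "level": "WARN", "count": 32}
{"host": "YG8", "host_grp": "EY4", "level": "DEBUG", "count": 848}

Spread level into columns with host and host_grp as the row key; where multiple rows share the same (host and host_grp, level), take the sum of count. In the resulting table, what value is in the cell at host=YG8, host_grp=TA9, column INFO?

Rows with host=YG8, host_grp=TA9 and level=INFO: count values are 508, 915, 925.
508 + 915 + 925 = 2348.

2348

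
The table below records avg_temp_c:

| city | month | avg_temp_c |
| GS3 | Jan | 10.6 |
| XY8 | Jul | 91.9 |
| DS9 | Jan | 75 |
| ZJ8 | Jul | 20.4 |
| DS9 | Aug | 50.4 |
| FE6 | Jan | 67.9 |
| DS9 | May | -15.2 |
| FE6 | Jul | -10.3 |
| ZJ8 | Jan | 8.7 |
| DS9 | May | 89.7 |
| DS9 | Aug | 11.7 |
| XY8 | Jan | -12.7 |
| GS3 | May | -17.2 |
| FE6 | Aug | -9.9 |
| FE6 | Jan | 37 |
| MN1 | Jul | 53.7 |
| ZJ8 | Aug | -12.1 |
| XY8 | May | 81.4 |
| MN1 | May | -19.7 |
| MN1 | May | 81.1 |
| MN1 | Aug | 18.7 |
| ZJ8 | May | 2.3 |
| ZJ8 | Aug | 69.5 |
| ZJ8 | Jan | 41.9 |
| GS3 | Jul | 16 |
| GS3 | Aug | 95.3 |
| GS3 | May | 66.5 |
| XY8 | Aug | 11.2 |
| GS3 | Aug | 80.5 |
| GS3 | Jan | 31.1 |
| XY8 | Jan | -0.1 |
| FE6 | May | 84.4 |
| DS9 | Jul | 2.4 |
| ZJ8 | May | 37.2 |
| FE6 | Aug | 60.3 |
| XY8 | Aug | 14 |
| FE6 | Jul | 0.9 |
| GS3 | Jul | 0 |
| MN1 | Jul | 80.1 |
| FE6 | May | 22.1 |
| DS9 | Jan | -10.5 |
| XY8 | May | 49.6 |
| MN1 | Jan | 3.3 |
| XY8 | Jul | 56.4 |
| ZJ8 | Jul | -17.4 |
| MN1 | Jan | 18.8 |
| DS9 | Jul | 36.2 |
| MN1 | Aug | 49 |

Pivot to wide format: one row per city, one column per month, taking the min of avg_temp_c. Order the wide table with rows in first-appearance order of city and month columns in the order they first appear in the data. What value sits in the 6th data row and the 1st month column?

With rows in first-appearance order of city, row 6 is city=MN1. month columns in first-appearance order: Jan, Jul, Aug, May; column 1 is Jan.
Long rows with city=MN1, month=Jan: min(3.3, 18.8) = 3.3.

3.3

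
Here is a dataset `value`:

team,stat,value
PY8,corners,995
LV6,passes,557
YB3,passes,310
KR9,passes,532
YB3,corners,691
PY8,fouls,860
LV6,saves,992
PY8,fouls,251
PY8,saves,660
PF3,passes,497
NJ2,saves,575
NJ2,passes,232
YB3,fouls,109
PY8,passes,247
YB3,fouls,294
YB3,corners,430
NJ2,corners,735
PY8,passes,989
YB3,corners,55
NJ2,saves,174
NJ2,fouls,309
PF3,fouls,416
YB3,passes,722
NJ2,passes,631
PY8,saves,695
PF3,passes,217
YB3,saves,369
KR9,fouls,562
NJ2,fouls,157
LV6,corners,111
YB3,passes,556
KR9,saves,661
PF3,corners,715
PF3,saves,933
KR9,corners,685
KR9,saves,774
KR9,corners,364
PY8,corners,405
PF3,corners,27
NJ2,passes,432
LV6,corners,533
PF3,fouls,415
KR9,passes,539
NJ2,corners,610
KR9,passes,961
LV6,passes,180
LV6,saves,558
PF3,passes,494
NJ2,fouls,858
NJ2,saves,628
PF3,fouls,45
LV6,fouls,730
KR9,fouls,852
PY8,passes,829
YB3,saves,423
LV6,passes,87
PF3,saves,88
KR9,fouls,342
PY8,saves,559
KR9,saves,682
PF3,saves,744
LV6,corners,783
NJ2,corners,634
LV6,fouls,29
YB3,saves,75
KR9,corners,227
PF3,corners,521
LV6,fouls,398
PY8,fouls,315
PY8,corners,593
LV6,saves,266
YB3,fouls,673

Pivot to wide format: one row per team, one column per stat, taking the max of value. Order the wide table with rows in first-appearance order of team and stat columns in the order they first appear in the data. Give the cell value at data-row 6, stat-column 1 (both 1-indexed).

With rows in first-appearance order of team, row 6 is team=NJ2. stat columns in first-appearance order: corners, passes, fouls, saves; column 1 is corners.
Long rows with team=NJ2, stat=corners: max(735, 610, 634) = 735.

735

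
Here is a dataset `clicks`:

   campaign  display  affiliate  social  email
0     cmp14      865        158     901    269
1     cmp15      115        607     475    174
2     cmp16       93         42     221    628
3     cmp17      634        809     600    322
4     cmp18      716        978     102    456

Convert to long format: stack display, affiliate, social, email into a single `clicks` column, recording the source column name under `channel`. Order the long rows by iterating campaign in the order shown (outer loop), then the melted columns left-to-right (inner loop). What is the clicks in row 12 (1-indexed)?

628

20 rows total (5 × 4). Row 12: index ⌊(12-1)/4⌋ = 2 into campaign → cmp16; (12-1) mod 4 = 3 into the melted columns → email.
So row 12 is (cmp16, email, 628); clicks = 628.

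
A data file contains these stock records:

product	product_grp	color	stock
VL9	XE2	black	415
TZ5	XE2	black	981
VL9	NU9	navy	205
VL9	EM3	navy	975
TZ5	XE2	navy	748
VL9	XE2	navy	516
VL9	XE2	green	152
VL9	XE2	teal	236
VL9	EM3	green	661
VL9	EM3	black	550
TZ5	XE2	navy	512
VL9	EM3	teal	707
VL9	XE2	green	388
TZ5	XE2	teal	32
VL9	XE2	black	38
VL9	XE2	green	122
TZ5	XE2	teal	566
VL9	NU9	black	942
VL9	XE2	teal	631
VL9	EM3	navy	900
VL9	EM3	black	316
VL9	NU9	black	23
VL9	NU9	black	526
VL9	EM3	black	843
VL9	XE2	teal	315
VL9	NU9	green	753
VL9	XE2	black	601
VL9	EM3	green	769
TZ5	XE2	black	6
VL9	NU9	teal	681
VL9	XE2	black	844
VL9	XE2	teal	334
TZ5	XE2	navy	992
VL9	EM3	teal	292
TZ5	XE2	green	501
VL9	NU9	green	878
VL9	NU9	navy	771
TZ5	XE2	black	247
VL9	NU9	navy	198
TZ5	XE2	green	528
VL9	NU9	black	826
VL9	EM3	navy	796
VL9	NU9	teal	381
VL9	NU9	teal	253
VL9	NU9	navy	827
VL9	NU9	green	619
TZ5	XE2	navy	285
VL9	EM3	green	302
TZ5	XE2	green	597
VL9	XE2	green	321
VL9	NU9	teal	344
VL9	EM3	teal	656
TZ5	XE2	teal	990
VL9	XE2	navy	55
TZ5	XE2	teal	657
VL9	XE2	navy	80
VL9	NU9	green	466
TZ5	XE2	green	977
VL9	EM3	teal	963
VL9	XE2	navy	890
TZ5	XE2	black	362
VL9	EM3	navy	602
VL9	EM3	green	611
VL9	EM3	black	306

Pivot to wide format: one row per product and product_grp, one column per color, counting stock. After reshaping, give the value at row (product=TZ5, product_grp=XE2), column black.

4

Rows with product=TZ5, product_grp=XE2 and color=black: stock values are 981, 6, 247, 362.
4 rows match — count = 4.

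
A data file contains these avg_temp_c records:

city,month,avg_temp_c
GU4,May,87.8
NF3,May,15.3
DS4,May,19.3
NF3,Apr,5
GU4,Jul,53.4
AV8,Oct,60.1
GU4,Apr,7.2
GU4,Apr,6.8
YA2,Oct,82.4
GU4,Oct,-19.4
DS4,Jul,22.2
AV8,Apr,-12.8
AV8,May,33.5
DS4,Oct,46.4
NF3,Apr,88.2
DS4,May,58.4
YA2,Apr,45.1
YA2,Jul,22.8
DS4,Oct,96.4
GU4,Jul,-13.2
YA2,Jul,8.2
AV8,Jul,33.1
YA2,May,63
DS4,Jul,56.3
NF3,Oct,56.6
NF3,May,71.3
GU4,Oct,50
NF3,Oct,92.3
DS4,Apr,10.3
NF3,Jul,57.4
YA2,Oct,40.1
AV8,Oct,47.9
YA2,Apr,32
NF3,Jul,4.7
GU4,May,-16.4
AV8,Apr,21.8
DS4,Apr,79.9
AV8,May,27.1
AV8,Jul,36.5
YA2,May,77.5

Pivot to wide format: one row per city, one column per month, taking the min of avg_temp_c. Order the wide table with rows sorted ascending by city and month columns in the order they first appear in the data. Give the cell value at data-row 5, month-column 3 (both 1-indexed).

With rows sorted ascending by city, row 5 is city=YA2. month columns in first-appearance order: May, Apr, Jul, Oct; column 3 is Jul.
Long rows with city=YA2, month=Jul: min(22.8, 8.2) = 8.2.

8.2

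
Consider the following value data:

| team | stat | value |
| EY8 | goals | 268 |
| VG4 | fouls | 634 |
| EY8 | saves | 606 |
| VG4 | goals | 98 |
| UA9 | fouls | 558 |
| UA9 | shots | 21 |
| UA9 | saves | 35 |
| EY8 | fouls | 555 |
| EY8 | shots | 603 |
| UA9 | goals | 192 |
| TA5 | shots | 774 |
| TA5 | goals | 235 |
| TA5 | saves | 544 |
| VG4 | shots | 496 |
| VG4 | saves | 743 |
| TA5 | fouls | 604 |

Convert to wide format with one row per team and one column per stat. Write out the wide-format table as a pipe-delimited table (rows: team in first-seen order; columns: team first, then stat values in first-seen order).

| team | goals | fouls | saves | shots |
| EY8 | 268 | 555 | 606 | 603 |
| VG4 | 98 | 634 | 743 | 496 |
| UA9 | 192 | 558 | 35 | 21 |
| TA5 | 235 | 604 | 544 | 774 |

Columns: team plus the 4 distinct stat values (goals, fouls, saves, shots).
For example, row EY8 column goals takes value=268 from the long row (EY8, goals).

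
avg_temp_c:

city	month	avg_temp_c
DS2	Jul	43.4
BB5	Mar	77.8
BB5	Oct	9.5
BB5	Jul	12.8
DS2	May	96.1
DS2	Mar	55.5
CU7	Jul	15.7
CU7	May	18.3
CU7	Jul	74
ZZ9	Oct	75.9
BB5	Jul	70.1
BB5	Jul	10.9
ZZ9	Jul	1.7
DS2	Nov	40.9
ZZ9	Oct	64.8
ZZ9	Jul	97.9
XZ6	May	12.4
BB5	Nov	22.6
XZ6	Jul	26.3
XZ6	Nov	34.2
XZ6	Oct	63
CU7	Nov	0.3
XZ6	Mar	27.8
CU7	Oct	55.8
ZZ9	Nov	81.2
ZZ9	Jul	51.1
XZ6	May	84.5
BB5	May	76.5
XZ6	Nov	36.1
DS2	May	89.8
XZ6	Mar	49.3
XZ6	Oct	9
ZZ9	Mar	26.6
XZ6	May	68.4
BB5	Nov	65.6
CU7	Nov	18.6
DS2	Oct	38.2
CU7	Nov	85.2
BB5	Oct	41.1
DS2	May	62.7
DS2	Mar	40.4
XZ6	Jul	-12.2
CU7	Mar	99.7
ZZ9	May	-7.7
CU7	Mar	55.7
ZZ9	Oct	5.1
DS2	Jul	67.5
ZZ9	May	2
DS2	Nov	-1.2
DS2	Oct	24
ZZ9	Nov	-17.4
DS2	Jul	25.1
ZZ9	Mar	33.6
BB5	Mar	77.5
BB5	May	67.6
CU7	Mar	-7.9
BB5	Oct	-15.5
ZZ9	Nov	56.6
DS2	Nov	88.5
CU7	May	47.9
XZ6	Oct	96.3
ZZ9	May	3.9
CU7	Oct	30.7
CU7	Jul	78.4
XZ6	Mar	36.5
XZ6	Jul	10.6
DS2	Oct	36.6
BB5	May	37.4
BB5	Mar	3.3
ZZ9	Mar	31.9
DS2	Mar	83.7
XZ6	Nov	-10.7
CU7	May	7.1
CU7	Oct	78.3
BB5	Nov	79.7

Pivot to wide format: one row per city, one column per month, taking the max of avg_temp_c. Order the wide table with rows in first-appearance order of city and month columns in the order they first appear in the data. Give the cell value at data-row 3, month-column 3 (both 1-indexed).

With rows in first-appearance order of city, row 3 is city=CU7. month columns in first-appearance order: Jul, Mar, Oct, May, Nov; column 3 is Oct.
Long rows with city=CU7, month=Oct: max(55.8, 30.7, 78.3) = 78.3.

78.3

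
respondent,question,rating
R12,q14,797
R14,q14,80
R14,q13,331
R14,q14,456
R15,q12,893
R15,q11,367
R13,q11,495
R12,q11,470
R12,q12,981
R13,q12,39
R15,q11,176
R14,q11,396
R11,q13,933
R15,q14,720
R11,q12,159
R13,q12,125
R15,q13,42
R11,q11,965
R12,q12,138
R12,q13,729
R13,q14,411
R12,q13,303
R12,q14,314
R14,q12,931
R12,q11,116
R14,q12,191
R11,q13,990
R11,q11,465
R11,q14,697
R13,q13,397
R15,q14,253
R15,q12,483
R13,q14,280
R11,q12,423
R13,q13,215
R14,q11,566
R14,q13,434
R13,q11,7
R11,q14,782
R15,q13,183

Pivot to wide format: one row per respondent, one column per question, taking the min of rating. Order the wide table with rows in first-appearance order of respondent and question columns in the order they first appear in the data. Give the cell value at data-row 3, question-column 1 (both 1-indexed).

253

With rows in first-appearance order of respondent, row 3 is respondent=R15. question columns in first-appearance order: q14, q13, q12, q11; column 1 is q14.
Long rows with respondent=R15, question=q14: min(720, 253) = 253.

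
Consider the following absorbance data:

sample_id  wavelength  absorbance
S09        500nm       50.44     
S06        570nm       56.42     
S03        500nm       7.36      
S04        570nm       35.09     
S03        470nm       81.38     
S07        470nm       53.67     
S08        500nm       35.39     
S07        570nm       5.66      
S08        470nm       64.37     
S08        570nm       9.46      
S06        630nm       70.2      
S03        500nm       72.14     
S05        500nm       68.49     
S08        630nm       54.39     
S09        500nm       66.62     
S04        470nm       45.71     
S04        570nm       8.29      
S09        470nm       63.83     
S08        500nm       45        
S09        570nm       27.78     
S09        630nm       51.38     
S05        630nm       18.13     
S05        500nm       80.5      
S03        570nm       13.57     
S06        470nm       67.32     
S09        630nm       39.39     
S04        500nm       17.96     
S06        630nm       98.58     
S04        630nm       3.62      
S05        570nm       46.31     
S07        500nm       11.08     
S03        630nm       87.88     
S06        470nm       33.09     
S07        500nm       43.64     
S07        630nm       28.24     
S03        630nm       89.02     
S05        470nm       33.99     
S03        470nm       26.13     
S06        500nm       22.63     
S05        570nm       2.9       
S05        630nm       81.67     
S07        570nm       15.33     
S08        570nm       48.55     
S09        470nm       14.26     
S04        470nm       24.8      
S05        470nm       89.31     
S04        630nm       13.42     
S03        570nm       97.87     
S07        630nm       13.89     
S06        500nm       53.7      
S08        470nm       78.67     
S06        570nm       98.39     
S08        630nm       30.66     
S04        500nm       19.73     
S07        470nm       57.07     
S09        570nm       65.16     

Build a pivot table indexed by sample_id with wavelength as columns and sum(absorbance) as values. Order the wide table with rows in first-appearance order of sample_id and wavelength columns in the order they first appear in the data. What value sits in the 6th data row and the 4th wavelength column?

85.05

With rows in first-appearance order of sample_id, row 6 is sample_id=S08. wavelength columns in first-appearance order: 500nm, 570nm, 470nm, 630nm; column 4 is 630nm.
Long rows with sample_id=S08, wavelength=630nm: 54.39 + 30.66 = 85.05.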